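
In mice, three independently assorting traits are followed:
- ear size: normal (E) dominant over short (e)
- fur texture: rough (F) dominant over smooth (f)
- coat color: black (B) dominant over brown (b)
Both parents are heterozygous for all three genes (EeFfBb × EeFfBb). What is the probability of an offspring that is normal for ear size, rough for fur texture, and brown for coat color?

Trihybrid cross: EeFfBb × EeFfBb
Each trait segregates independently with a 3:1 phenotypic ratio, so each gene contributes 3/4 (dominant) or 1/4 (recessive).
Target: normal (ear size), rough (fur texture), brown (coat color)
Probability = product of independent per-trait probabilities
= 3/4 × 3/4 × 1/4 = 9/64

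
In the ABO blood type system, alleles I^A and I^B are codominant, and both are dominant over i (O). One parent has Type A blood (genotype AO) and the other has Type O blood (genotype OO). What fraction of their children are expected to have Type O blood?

Cross: AO × OO
Possible offspring genotypes: 2 AO, 2 OO
Blood type counts: 2 Type A, 2 Type O
Probability of Type O: 2/4 = 1/2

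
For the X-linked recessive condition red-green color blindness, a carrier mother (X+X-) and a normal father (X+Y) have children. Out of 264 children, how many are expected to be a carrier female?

Cross: X+X- × X+Y
Offspring: 1 X+X+, 1 X+Y, 1 X+X-, 1 X-Y
Probability of a carrier female: 1/4
Expected count = 1/4 × 264 = 66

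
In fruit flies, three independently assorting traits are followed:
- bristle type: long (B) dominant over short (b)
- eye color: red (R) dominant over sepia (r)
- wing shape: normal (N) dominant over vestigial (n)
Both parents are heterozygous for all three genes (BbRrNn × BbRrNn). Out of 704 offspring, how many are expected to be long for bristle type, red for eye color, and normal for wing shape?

Trihybrid cross: BbRrNn × BbRrNn
Each trait segregates independently with a 3:1 phenotypic ratio, so each gene contributes 3/4 (dominant) or 1/4 (recessive).
Target: long (bristle type), red (eye color), normal (wing shape)
Probability = product of independent per-trait probabilities
= 3/4 × 3/4 × 3/4 = 27/64
Expected count = 27/64 × 704 = 297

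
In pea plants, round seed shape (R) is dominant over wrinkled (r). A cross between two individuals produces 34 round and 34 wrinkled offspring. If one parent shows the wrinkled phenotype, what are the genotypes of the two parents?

Observed offspring: 34 round, 34 wrinkled
The observed ratio simplifies to 1:1. One parent shows wrinkled, so its genotype must be rr. A 1:1 offspring split requires the other parent to be heterozygous (Rr).
Parent genotypes: rr × Rr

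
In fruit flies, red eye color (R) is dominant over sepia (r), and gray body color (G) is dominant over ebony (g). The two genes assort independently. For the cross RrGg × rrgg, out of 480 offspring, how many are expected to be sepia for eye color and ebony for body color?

Dihybrid cross RrGg × rrgg — consider each gene separately:
eye color: Rr × rr → 2 Rr, 2 rr → 2 R_ : 2 rr (out of 4)
body color: Gg × gg → 2 Gg, 2 gg → 2 G_ : 2 gg (out of 4)
Looking for: sepia (rr) and ebony (gg)
P(sepia) = 2/4, P(ebony) = 2/4
P(both) = 2/4 × 2/4 = 4/16 = 1/4
Expected count = 1/4 × 480 = 120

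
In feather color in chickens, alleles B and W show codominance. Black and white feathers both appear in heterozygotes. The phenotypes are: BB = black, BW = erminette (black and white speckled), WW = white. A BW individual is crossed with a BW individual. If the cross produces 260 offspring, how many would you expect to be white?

Punnett square for BW × BW:
Offspring genotypes: 1 BB, 2 BW, 1 WW
Phenotype counts: 1 black, 2 erminette (black and white speckled), 1 white
white: 1 out of 4 → fraction 1/4
Expected count = 1/4 × 260 = 65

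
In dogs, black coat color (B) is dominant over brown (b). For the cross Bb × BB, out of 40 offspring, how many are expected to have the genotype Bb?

Punnett square for Bb × BB:
Offspring genotypes: 2 BB, 2 Bb
Total offspring: 4
Count with target: 2
Probability: 2/4 = 1/2
Expected count = 1/2 × 40 = 20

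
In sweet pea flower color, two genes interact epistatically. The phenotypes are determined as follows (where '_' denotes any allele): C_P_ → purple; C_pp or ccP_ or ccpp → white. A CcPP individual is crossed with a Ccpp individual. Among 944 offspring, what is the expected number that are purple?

Cross: CcPP × Ccpp — consider each gene separately:
C gene: Cc × Cc → 1 CC, 2 Cc, 1 cc → 3 C_ : 1 cc (out of 4)
P gene: PP × pp → 4 Pp → 4 P_ (out of 4)
Genotype classes (out of 4 × 4 = 16): C_P_ = 3×4 = 12; ccP_ = 1×4 = 4
Apply the phenotype rules: C_P_ (12) → purple; ccP_ (4) → white
Phenotype counts (out of 16): 12 purple, 4 white
purple: 12 out of 16 → fraction 3/4
Expected count = 3/4 × 944 = 708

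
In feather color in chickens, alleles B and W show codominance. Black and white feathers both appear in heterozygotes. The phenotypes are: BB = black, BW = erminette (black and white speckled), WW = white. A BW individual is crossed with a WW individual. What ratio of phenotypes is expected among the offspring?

Punnett square for BW × WW:
Offspring genotypes: 2 BW, 2 WW
Phenotype counts: 2 erminette (black and white speckled), 2 white
Ratio: 1 erminette (black and white speckled) : 1 white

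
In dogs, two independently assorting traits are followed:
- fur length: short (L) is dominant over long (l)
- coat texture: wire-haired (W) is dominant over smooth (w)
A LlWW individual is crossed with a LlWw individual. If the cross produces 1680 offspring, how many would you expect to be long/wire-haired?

Dihybrid cross LlWW × LlWw — consider each gene separately:
fur length: Ll × Ll → 1 LL, 2 Ll, 1 ll → 3 L_ : 1 ll (out of 4)
coat texture: WW × Ww → 2 WW, 2 Ww → 4 W_ (out of 4)
Combine (counts out of 4 × 4 = 16): short/wire-haired (L_W_) = 3×4 = 12; long/wire-haired (llW_) = 1×4 = 4
Phenotype counts (out of 16): 12 short/wire-haired, 4 long/wire-haired
long/wire-haired: 4 out of 16 → fraction 1/4
Expected count = 1/4 × 1680 = 420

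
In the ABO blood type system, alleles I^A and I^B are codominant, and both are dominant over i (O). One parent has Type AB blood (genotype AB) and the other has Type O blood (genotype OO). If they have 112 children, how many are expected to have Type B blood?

Cross: AB × OO
Possible offspring genotypes: 2 AO, 2 BO
Blood type counts: 2 Type A, 2 Type B
Probability of Type B: 2/4 = 1/2
Expected count = 1/2 × 112 = 56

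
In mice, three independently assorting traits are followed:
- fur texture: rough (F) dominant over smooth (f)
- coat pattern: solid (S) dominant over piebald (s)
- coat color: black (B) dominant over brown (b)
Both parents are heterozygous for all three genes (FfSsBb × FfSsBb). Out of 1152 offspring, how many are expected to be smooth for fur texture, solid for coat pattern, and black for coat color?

Trihybrid cross: FfSsBb × FfSsBb
Each trait segregates independently with a 3:1 phenotypic ratio, so each gene contributes 3/4 (dominant) or 1/4 (recessive).
Target: smooth (fur texture), solid (coat pattern), black (coat color)
Probability = product of independent per-trait probabilities
= 1/4 × 3/4 × 3/4 = 9/64
Expected count = 9/64 × 1152 = 162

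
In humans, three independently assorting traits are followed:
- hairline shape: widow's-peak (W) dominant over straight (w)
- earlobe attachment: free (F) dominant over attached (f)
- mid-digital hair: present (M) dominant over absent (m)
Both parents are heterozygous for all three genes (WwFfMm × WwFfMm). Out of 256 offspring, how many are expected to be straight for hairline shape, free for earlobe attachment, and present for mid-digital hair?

Trihybrid cross: WwFfMm × WwFfMm
Each trait segregates independently with a 3:1 phenotypic ratio, so each gene contributes 3/4 (dominant) or 1/4 (recessive).
Target: straight (hairline shape), free (earlobe attachment), present (mid-digital hair)
Probability = product of independent per-trait probabilities
= 1/4 × 3/4 × 3/4 = 9/64
Expected count = 9/64 × 256 = 36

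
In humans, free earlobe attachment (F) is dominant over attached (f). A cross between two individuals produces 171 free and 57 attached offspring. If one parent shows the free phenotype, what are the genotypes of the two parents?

Observed offspring: 171 free, 57 attached
The observed ratio simplifies to 3:1. Attached (ff) offspring appear, so each parent must contribute one f allele. The parent stated to show free carries F, so it is Ff. The other parent is then either Ff or ff: Ff × ff would give a 1:1 split, whereas Ff × Ff gives 3:1 — matching the data. So both parents are heterozygous (Ff × Ff).
Parent genotypes: Ff × Ff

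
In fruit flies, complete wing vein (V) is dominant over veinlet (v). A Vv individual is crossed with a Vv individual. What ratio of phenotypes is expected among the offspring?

Punnett square for Vv × Vv:
Offspring genotypes: 1 VV, 2 Vv, 1 vv
complete: 3, veinlet: 1
Ratio: 3:1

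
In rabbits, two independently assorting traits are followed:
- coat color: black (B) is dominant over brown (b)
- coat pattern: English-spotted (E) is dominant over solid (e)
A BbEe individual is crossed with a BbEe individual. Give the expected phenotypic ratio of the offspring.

Dihybrid cross BbEe × BbEe — consider each gene separately:
coat color: Bb × Bb → 1 BB, 2 Bb, 1 bb → 3 B_ : 1 bb (out of 4)
coat pattern: Ee × Ee → 1 EE, 2 Ee, 1 ee → 3 E_ : 1 ee (out of 4)
Combine (counts out of 4 × 4 = 16): black/English-spotted (B_E_) = 3×3 = 9; black/solid (B_ee) = 3×1 = 3; brown/English-spotted (bbE_) = 1×3 = 3; brown/solid (bbee) = 1×1 = 1
Phenotype counts (out of 16): 9 black/English-spotted, 3 black/solid, 3 brown/English-spotted, 1 brown/solid
Ratio: 9 black/English-spotted : 3 black/solid : 3 brown/English-spotted : 1 brown/solid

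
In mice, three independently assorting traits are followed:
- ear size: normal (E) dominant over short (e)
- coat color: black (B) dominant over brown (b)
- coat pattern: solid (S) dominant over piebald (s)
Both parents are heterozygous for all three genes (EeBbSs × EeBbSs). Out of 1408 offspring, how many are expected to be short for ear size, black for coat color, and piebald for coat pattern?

Trihybrid cross: EeBbSs × EeBbSs
Each trait segregates independently with a 3:1 phenotypic ratio, so each gene contributes 3/4 (dominant) or 1/4 (recessive).
Target: short (ear size), black (coat color), piebald (coat pattern)
Probability = product of independent per-trait probabilities
= 1/4 × 3/4 × 1/4 = 3/64
Expected count = 3/64 × 1408 = 66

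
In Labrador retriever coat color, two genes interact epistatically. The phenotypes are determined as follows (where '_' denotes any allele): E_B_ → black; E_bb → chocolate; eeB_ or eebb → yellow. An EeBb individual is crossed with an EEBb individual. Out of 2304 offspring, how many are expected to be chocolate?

Cross: EeBb × EEBb — consider each gene separately:
E gene: Ee × EE → 2 EE, 2 Ee → 4 E_ (out of 4)
B gene: Bb × Bb → 1 BB, 2 Bb, 1 bb → 3 B_ : 1 bb (out of 4)
Genotype classes (out of 4 × 4 = 16): E_B_ = 4×3 = 12; E_bb = 4×1 = 4
Apply the phenotype rules: E_B_ (12) → black; E_bb (4) → chocolate
Phenotype counts (out of 16): 12 black, 4 chocolate
chocolate: 4 out of 16 → fraction 1/4
Expected count = 1/4 × 2304 = 576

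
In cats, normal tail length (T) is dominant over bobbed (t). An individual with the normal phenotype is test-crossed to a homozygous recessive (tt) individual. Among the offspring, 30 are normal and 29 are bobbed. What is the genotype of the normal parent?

Test cross: ? × tt
Offspring: 30 normal, 29 bobbed — approximately 1:1.
A 1:1 ratio in a test cross indicates the unknown parent is heterozygous (Tt).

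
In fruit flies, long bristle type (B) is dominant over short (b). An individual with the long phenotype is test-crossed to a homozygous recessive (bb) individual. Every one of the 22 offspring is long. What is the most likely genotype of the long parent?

Test cross: ? × bb
All offspring are long.
If the unknown parent were heterozygous (Bb), about half of 22 offspring would be short; none are. The unknown parent is most likely homozygous dominant (BB).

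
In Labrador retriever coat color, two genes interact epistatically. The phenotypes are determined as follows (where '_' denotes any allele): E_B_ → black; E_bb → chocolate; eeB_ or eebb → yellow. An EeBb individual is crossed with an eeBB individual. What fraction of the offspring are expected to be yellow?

Cross: EeBb × eeBB — consider each gene separately:
E gene: Ee × ee → 2 Ee, 2 ee → 2 E_ : 2 ee (out of 4)
B gene: Bb × BB → 2 BB, 2 Bb → 4 B_ (out of 4)
Genotype classes (out of 4 × 4 = 16): E_B_ = 2×4 = 8; eeB_ = 2×4 = 8
Apply the phenotype rules: E_B_ (8) → black; eeB_ (8) → yellow
Phenotype counts (out of 16): 8 black, 8 yellow
yellow: 8 out of 16
Probability: 8/16 = 1/2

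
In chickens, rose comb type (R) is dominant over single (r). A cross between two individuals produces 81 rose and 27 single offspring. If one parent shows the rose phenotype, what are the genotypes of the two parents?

Observed offspring: 81 rose, 27 single
The observed ratio simplifies to 3:1. Single (rr) offspring appear, so each parent must contribute one r allele. The parent stated to show rose carries R, so it is Rr. The other parent is then either Rr or rr: Rr × rr would give a 1:1 split, whereas Rr × Rr gives 3:1 — matching the data. So both parents are heterozygous (Rr × Rr).
Parent genotypes: Rr × Rr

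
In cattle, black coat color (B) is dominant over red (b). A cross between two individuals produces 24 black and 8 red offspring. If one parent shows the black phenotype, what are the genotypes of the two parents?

Observed offspring: 24 black, 8 red
The observed ratio simplifies to 3:1. Red (bb) offspring appear, so each parent must contribute one b allele. The parent stated to show black carries B, so it is Bb. The other parent is then either Bb or bb: Bb × bb would give a 1:1 split, whereas Bb × Bb gives 3:1 — matching the data. So both parents are heterozygous (Bb × Bb).
Parent genotypes: Bb × Bb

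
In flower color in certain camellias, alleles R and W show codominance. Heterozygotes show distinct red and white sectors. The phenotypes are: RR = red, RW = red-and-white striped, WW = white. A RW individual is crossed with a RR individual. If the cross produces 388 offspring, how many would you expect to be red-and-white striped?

Punnett square for RW × RR:
Offspring genotypes: 2 RR, 2 RW
Phenotype counts: 2 red, 2 red-and-white striped
red-and-white striped: 2 out of 4 → fraction 1/2
Expected count = 1/2 × 388 = 194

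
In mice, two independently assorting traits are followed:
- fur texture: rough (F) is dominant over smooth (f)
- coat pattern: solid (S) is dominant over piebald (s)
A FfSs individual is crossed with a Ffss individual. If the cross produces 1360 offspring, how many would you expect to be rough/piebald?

Dihybrid cross FfSs × Ffss — consider each gene separately:
fur texture: Ff × Ff → 1 FF, 2 Ff, 1 ff → 3 F_ : 1 ff (out of 4)
coat pattern: Ss × ss → 2 Ss, 2 ss → 2 S_ : 2 ss (out of 4)
Combine (counts out of 4 × 4 = 16): rough/solid (F_S_) = 3×2 = 6; rough/piebald (F_ss) = 3×2 = 6; smooth/solid (ffS_) = 1×2 = 2; smooth/piebald (ffss) = 1×2 = 2
Phenotype counts (out of 16): 6 rough/solid, 6 rough/piebald, 2 smooth/solid, 2 smooth/piebald
rough/piebald: 6 out of 16 → fraction 3/8
Expected count = 3/8 × 1360 = 510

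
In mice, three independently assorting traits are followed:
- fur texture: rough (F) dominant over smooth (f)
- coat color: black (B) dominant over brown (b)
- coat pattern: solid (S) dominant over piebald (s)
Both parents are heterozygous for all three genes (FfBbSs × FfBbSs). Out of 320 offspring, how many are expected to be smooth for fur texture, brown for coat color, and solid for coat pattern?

Trihybrid cross: FfBbSs × FfBbSs
Each trait segregates independently with a 3:1 phenotypic ratio, so each gene contributes 3/4 (dominant) or 1/4 (recessive).
Target: smooth (fur texture), brown (coat color), solid (coat pattern)
Probability = product of independent per-trait probabilities
= 1/4 × 1/4 × 3/4 = 3/64
Expected count = 3/64 × 320 = 15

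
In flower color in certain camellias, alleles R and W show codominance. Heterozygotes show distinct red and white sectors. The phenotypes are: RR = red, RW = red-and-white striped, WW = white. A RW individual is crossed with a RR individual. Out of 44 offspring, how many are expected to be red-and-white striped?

Punnett square for RW × RR:
Offspring genotypes: 2 RR, 2 RW
Phenotype counts: 2 red, 2 red-and-white striped
red-and-white striped: 2 out of 4 → fraction 1/2
Expected count = 1/2 × 44 = 22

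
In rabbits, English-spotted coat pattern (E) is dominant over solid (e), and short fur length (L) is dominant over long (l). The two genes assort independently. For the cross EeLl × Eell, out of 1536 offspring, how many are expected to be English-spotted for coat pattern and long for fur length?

Dihybrid cross EeLl × Eell — consider each gene separately:
coat pattern: Ee × Ee → 1 EE, 2 Ee, 1 ee → 3 E_ : 1 ee (out of 4)
fur length: Ll × ll → 2 Ll, 2 ll → 2 L_ : 2 ll (out of 4)
Looking for: English-spotted (E_) and long (ll)
P(English-spotted) = 3/4, P(long) = 2/4
P(both) = 3/4 × 2/4 = 6/16 = 3/8
Expected count = 3/8 × 1536 = 576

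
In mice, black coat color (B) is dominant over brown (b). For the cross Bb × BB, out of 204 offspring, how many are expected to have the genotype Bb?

Punnett square for Bb × BB:
Offspring genotypes: 2 BB, 2 Bb
Total offspring: 4
Count with target: 2
Probability: 2/4 = 1/2
Expected count = 1/2 × 204 = 102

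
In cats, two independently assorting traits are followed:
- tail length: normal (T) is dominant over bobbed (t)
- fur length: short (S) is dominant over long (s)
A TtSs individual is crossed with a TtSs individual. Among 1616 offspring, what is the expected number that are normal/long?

Dihybrid cross TtSs × TtSs — consider each gene separately:
tail length: Tt × Tt → 1 TT, 2 Tt, 1 tt → 3 T_ : 1 tt (out of 4)
fur length: Ss × Ss → 1 SS, 2 Ss, 1 ss → 3 S_ : 1 ss (out of 4)
Combine (counts out of 4 × 4 = 16): normal/short (T_S_) = 3×3 = 9; normal/long (T_ss) = 3×1 = 3; bobbed/short (ttS_) = 1×3 = 3; bobbed/long (ttss) = 1×1 = 1
Phenotype counts (out of 16): 9 normal/short, 3 normal/long, 3 bobbed/short, 1 bobbed/long
normal/long: 3 out of 16 → fraction 3/16
Expected count = 3/16 × 1616 = 303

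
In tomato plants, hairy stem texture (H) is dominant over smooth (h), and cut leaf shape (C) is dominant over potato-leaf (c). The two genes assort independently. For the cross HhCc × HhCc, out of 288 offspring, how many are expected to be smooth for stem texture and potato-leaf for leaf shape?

Dihybrid cross HhCc × HhCc — consider each gene separately:
stem texture: Hh × Hh → 1 HH, 2 Hh, 1 hh → 3 H_ : 1 hh (out of 4)
leaf shape: Cc × Cc → 1 CC, 2 Cc, 1 cc → 3 C_ : 1 cc (out of 4)
Looking for: smooth (hh) and potato-leaf (cc)
P(smooth) = 1/4, P(potato-leaf) = 1/4
P(both) = 1/4 × 1/4 = 1/16
Expected count = 1/16 × 288 = 18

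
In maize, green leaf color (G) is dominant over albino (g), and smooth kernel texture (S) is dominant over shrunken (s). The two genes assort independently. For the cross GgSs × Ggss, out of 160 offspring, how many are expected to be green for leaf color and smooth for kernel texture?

Dihybrid cross GgSs × Ggss — consider each gene separately:
leaf color: Gg × Gg → 1 GG, 2 Gg, 1 gg → 3 G_ : 1 gg (out of 4)
kernel texture: Ss × ss → 2 Ss, 2 ss → 2 S_ : 2 ss (out of 4)
Looking for: green (G_) and smooth (S_)
P(green) = 3/4, P(smooth) = 2/4
P(both) = 3/4 × 2/4 = 6/16 = 3/8
Expected count = 3/8 × 160 = 60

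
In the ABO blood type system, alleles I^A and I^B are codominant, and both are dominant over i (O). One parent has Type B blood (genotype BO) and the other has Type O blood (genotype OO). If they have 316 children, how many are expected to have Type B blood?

Cross: BO × OO
Possible offspring genotypes: 2 BO, 2 OO
Blood type counts: 2 Type B, 2 Type O
Probability of Type B: 2/4 = 1/2
Expected count = 1/2 × 316 = 158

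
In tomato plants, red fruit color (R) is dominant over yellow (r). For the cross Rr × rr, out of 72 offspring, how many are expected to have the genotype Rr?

Punnett square for Rr × rr:
Offspring genotypes: 2 Rr, 2 rr
Total offspring: 4
Count with target: 2
Probability: 2/4 = 1/2
Expected count = 1/2 × 72 = 36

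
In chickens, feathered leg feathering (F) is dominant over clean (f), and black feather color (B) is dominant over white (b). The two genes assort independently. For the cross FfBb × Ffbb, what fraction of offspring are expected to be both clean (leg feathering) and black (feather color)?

Dihybrid cross FfBb × Ffbb — consider each gene separately:
leg feathering: Ff × Ff → 1 FF, 2 Ff, 1 ff → 3 F_ : 1 ff (out of 4)
feather color: Bb × bb → 2 Bb, 2 bb → 2 B_ : 2 bb (out of 4)
Looking for: clean (ff) and black (B_)
P(clean) = 1/4, P(black) = 2/4
P(both) = 1/4 × 2/4 = 2/16 = 1/8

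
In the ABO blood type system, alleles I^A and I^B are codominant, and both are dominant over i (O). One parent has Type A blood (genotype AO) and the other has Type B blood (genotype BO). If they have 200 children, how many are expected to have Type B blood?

Cross: AO × BO
Possible offspring genotypes: 1 AB, 1 AO, 1 BO, 1 OO
Blood type counts: 1 Type AB, 1 Type A, 1 Type B, 1 Type O
Probability of Type B: 1/4
Expected count = 1/4 × 200 = 50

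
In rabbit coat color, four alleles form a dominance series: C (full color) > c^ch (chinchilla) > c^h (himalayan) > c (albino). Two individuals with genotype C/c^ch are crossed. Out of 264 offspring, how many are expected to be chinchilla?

Cross: C/c^ch × C/c^ch
Allele dominance: C > c^ch > c^h > c
Offspring genotypes: 1 C/C, 2 C/c^ch, 1 c^ch/c^ch
Phenotype counts: 3 full color, 1 chinchilla
chinchilla: 1 out of 4 → fraction 1/4
Expected count = 1/4 × 264 = 66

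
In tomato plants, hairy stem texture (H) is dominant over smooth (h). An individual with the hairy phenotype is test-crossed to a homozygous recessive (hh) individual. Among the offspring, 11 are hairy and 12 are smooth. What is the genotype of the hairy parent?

Test cross: ? × hh
Offspring: 11 hairy, 12 smooth — approximately 1:1.
A 1:1 ratio in a test cross indicates the unknown parent is heterozygous (Hh).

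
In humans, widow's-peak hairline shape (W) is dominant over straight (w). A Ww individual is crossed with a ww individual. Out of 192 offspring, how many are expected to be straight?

Punnett square for Ww × ww:
Offspring genotypes: 2 Ww, 2 ww
widow's-peak: 2, straight: 2
straight: 2 out of 4 → fraction 1/2
Expected count = 1/2 × 192 = 96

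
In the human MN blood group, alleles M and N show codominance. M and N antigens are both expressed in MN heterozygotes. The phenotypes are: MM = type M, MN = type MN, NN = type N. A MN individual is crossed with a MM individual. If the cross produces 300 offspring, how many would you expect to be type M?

Punnett square for MN × MM:
Offspring genotypes: 2 MM, 2 MN
Phenotype counts: 2 type M, 2 type MN
type M: 2 out of 4 → fraction 1/2
Expected count = 1/2 × 300 = 150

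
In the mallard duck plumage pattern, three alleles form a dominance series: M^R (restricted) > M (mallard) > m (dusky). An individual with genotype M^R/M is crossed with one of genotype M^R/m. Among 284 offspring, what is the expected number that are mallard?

Cross: M^R/M × M^R/m
Allele dominance: M^R > M > m
Offspring genotypes: 1 M^R/M^R, 1 M^R/m, 1 M^R/M, 1 M/m
Phenotype counts: 3 restricted, 1 mallard
mallard: 1 out of 4 → fraction 1/4
Expected count = 1/4 × 284 = 71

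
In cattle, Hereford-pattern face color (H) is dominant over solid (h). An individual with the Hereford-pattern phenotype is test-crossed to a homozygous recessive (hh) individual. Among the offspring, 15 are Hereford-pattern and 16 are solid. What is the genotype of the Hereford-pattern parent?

Test cross: ? × hh
Offspring: 15 Hereford-pattern, 16 solid — approximately 1:1.
A 1:1 ratio in a test cross indicates the unknown parent is heterozygous (Hh).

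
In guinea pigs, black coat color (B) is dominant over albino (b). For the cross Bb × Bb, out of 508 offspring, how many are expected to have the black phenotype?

Punnett square for Bb × Bb:
Offspring genotypes: 1 BB, 2 Bb, 1 bb
Total offspring: 4
Count with target: 3
Probability: 3/4
Expected count = 3/4 × 508 = 381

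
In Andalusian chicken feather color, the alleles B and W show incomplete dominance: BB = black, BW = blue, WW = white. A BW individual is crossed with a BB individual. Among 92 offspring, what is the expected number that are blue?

Punnett square for BW × BB:
Offspring genotypes: 2 BB, 2 BW
Phenotype counts: 2 black, 2 blue
blue: 2 out of 4 → fraction 1/2
Expected count = 1/2 × 92 = 46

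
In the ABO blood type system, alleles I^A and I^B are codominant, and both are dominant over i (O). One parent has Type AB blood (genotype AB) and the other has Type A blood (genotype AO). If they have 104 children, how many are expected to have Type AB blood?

Cross: AB × AO
Possible offspring genotypes: 1 AA, 1 AO, 1 AB, 1 BO
Blood type counts: 2 Type A, 1 Type AB, 1 Type B
Probability of Type AB: 1/4
Expected count = 1/4 × 104 = 26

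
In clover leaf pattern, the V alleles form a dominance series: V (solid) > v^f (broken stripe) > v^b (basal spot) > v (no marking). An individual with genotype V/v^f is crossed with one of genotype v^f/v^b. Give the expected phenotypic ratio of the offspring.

Cross: V/v^f × v^f/v^b
Allele dominance: V > v^f > v^b > v
Offspring genotypes: 1 V/v^f, 1 V/v^b, 1 v^f/v^f, 1 v^f/v^b
Phenotype counts: 2 solid, 2 broken stripe
Ratio: 1 solid : 1 broken stripe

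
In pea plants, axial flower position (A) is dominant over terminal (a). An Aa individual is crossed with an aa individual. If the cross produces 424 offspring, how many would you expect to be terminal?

Punnett square for Aa × aa:
Offspring genotypes: 2 Aa, 2 aa
axial: 2, terminal: 2
terminal: 2 out of 4 → fraction 1/2
Expected count = 1/2 × 424 = 212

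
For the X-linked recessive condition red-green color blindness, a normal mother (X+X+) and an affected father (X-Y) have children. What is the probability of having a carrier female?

Cross: X+X+ × X-Y
Offspring: 2 X+X-, 2 X+Y
Probability of a carrier female: 2/4 = 1/2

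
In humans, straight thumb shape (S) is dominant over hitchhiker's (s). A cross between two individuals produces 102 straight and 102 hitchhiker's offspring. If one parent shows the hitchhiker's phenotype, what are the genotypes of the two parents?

Observed offspring: 102 straight, 102 hitchhiker's
The observed ratio simplifies to 1:1. One parent shows hitchhiker's, so its genotype must be ss. A 1:1 offspring split requires the other parent to be heterozygous (Ss).
Parent genotypes: ss × Ss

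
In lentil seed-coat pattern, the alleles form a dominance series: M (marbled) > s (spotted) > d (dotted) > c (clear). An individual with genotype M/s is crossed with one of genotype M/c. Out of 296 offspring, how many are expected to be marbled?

Cross: M/s × M/c
Allele dominance: M > s > d > c
Offspring genotypes: 1 M/M, 1 M/c, 1 M/s, 1 s/c
Phenotype counts: 3 marbled, 1 spotted
marbled: 3 out of 4 → fraction 3/4
Expected count = 3/4 × 296 = 222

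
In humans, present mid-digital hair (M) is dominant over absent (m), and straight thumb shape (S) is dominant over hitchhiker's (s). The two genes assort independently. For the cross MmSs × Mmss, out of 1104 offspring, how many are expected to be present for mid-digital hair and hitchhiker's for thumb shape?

Dihybrid cross MmSs × Mmss — consider each gene separately:
mid-digital hair: Mm × Mm → 1 MM, 2 Mm, 1 mm → 3 M_ : 1 mm (out of 4)
thumb shape: Ss × ss → 2 Ss, 2 ss → 2 S_ : 2 ss (out of 4)
Looking for: present (M_) and hitchhiker's (ss)
P(present) = 3/4, P(hitchhiker's) = 2/4
P(both) = 3/4 × 2/4 = 6/16 = 3/8
Expected count = 3/8 × 1104 = 414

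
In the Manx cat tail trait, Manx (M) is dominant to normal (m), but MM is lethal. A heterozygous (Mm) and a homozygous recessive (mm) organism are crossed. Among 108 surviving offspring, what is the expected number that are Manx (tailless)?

Cross: Mm × mm
Punnett square offspring (before lethality): 2 Mm, 2 mm
No MM offspring are produced in this cross.
Manx (tailless): 2 out of 4 → fraction 1/2
Expected count = 1/2 × 108 = 54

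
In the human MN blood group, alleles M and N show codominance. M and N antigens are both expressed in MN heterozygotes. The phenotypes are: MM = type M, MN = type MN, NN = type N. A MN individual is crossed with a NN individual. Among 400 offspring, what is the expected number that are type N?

Punnett square for MN × NN:
Offspring genotypes: 2 MN, 2 NN
Phenotype counts: 2 type MN, 2 type N
type N: 2 out of 4 → fraction 1/2
Expected count = 1/2 × 400 = 200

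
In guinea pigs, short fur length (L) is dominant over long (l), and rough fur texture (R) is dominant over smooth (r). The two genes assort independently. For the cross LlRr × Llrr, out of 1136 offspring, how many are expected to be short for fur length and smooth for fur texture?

Dihybrid cross LlRr × Llrr — consider each gene separately:
fur length: Ll × Ll → 1 LL, 2 Ll, 1 ll → 3 L_ : 1 ll (out of 4)
fur texture: Rr × rr → 2 Rr, 2 rr → 2 R_ : 2 rr (out of 4)
Looking for: short (L_) and smooth (rr)
P(short) = 3/4, P(smooth) = 2/4
P(both) = 3/4 × 2/4 = 6/16 = 3/8
Expected count = 3/8 × 1136 = 426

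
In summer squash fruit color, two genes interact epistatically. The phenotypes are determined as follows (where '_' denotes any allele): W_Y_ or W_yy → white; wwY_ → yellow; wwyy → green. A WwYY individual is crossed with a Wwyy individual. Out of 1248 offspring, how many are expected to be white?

Cross: WwYY × Wwyy — consider each gene separately:
W gene: Ww × Ww → 1 WW, 2 Ww, 1 ww → 3 W_ : 1 ww (out of 4)
Y gene: YY × yy → 4 Yy → 4 Y_ (out of 4)
Genotype classes (out of 4 × 4 = 16): W_Y_ = 3×4 = 12; wwY_ = 1×4 = 4
Apply the phenotype rules: W_Y_ (12) → white; wwY_ (4) → yellow
Phenotype counts (out of 16): 12 white, 4 yellow
white: 12 out of 16 → fraction 3/4
Expected count = 3/4 × 1248 = 936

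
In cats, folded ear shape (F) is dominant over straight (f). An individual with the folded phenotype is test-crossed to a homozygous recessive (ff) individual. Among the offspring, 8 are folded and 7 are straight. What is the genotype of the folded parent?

Test cross: ? × ff
Offspring: 8 folded, 7 straight — approximately 1:1.
A 1:1 ratio in a test cross indicates the unknown parent is heterozygous (Ff).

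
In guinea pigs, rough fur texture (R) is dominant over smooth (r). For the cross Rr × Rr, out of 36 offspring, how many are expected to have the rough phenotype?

Punnett square for Rr × Rr:
Offspring genotypes: 1 RR, 2 Rr, 1 rr
Total offspring: 4
Count with target: 3
Probability: 3/4
Expected count = 3/4 × 36 = 27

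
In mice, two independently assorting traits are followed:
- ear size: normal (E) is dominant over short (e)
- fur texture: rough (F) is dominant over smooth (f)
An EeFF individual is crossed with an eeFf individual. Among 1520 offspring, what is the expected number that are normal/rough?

Dihybrid cross EeFF × eeFf — consider each gene separately:
ear size: Ee × ee → 2 Ee, 2 ee → 2 E_ : 2 ee (out of 4)
fur texture: FF × Ff → 2 FF, 2 Ff → 4 F_ (out of 4)
Combine (counts out of 4 × 4 = 16): normal/rough (E_F_) = 2×4 = 8; short/rough (eeF_) = 2×4 = 8
Phenotype counts (out of 16): 8 normal/rough, 8 short/rough
normal/rough: 8 out of 16 → fraction 1/2
Expected count = 1/2 × 1520 = 760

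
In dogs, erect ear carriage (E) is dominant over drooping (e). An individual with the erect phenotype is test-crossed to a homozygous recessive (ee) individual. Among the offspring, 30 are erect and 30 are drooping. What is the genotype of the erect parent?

Test cross: ? × ee
Offspring: 30 erect, 30 drooping — approximately 1:1.
A 1:1 ratio in a test cross indicates the unknown parent is heterozygous (Ee).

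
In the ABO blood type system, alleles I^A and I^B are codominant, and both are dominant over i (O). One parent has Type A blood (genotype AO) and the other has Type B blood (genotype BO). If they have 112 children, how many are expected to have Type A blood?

Cross: AO × BO
Possible offspring genotypes: 1 AB, 1 AO, 1 BO, 1 OO
Blood type counts: 1 Type AB, 1 Type A, 1 Type B, 1 Type O
Probability of Type A: 1/4
Expected count = 1/4 × 112 = 28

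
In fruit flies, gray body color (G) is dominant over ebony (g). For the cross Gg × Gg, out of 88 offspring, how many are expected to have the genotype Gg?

Punnett square for Gg × Gg:
Offspring genotypes: 1 GG, 2 Gg, 1 gg
Total offspring: 4
Count with target: 2
Probability: 2/4 = 1/2
Expected count = 1/2 × 88 = 44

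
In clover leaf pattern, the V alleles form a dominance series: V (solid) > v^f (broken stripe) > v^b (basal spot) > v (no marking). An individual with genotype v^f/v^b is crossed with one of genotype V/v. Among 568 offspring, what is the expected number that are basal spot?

Cross: v^f/v^b × V/v
Allele dominance: V > v^f > v^b > v
Offspring genotypes: 1 V/v^f, 1 v^f/v, 1 V/v^b, 1 v^b/v
Phenotype counts: 2 solid, 1 broken stripe, 1 basal spot
basal spot: 1 out of 4 → fraction 1/4
Expected count = 1/4 × 568 = 142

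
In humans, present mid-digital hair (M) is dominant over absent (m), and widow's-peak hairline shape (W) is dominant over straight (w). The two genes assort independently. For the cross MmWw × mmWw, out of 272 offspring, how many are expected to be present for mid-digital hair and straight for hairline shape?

Dihybrid cross MmWw × mmWw — consider each gene separately:
mid-digital hair: Mm × mm → 2 Mm, 2 mm → 2 M_ : 2 mm (out of 4)
hairline shape: Ww × Ww → 1 WW, 2 Ww, 1 ww → 3 W_ : 1 ww (out of 4)
Looking for: present (M_) and straight (ww)
P(present) = 2/4, P(straight) = 1/4
P(both) = 2/4 × 1/4 = 2/16 = 1/8
Expected count = 1/8 × 272 = 34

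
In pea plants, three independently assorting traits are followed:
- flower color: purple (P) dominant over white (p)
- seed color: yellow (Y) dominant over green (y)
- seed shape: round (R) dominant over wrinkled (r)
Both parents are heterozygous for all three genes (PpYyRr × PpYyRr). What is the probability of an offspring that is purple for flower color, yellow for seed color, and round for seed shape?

Trihybrid cross: PpYyRr × PpYyRr
Each trait segregates independently with a 3:1 phenotypic ratio, so each gene contributes 3/4 (dominant) or 1/4 (recessive).
Target: purple (flower color), yellow (seed color), round (seed shape)
Probability = product of independent per-trait probabilities
= 3/4 × 3/4 × 3/4 = 27/64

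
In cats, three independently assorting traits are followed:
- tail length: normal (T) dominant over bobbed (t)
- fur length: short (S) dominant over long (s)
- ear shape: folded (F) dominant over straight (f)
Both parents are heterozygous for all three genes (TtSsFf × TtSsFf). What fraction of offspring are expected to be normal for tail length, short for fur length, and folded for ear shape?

Trihybrid cross: TtSsFf × TtSsFf
Each trait segregates independently with a 3:1 phenotypic ratio, so each gene contributes 3/4 (dominant) or 1/4 (recessive).
Target: normal (tail length), short (fur length), folded (ear shape)
Probability = product of independent per-trait probabilities
= 3/4 × 3/4 × 3/4 = 27/64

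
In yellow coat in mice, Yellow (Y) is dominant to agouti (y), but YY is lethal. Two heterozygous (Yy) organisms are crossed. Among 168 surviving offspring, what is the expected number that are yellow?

Cross: Yy × Yy
Punnett square offspring (before lethality): 1 YY, 2 Yy, 1 yy
The YY genotype is lethal (embryos die); surviving offspring: 2 Yy, 1 yy
yellow: 2 out of 3 → fraction 2/3
Expected count = 2/3 × 168 = 112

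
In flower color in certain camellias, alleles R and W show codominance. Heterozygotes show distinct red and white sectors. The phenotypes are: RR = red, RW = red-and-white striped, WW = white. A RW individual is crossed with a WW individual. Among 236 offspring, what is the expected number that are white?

Punnett square for RW × WW:
Offspring genotypes: 2 RW, 2 WW
Phenotype counts: 2 red-and-white striped, 2 white
white: 2 out of 4 → fraction 1/2
Expected count = 1/2 × 236 = 118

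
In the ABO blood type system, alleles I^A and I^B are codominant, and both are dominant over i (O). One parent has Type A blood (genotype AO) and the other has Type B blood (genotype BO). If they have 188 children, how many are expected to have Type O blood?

Cross: AO × BO
Possible offspring genotypes: 1 AB, 1 AO, 1 BO, 1 OO
Blood type counts: 1 Type AB, 1 Type A, 1 Type B, 1 Type O
Probability of Type O: 1/4
Expected count = 1/4 × 188 = 47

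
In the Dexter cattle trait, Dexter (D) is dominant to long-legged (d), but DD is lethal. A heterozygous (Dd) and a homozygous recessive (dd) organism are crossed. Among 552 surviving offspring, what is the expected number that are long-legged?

Cross: Dd × dd
Punnett square offspring (before lethality): 2 Dd, 2 dd
No DD offspring are produced in this cross.
long-legged: 2 out of 4 → fraction 1/2
Expected count = 1/2 × 552 = 276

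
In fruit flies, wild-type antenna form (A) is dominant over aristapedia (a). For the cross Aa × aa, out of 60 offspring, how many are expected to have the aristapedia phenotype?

Punnett square for Aa × aa:
Offspring genotypes: 2 Aa, 2 aa
Total offspring: 4
Count with target: 2
Probability: 2/4 = 1/2
Expected count = 1/2 × 60 = 30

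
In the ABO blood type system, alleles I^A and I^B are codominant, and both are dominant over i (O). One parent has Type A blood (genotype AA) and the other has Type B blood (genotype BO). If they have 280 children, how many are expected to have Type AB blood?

Cross: AA × BO
Possible offspring genotypes: 2 AB, 2 AO
Blood type counts: 2 Type AB, 2 Type A
Probability of Type AB: 2/4 = 1/2
Expected count = 1/2 × 280 = 140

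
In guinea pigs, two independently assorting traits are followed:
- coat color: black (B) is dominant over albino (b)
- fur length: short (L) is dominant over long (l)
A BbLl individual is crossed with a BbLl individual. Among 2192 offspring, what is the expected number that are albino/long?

Dihybrid cross BbLl × BbLl — consider each gene separately:
coat color: Bb × Bb → 1 BB, 2 Bb, 1 bb → 3 B_ : 1 bb (out of 4)
fur length: Ll × Ll → 1 LL, 2 Ll, 1 ll → 3 L_ : 1 ll (out of 4)
Combine (counts out of 4 × 4 = 16): black/short (B_L_) = 3×3 = 9; black/long (B_ll) = 3×1 = 3; albino/short (bbL_) = 1×3 = 3; albino/long (bbll) = 1×1 = 1
Phenotype counts (out of 16): 9 black/short, 3 black/long, 3 albino/short, 1 albino/long
albino/long: 1 out of 16 → fraction 1/16
Expected count = 1/16 × 2192 = 137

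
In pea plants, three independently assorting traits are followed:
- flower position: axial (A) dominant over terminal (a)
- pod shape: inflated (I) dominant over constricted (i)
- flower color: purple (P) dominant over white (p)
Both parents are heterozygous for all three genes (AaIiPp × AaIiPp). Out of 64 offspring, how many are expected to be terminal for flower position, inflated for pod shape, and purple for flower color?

Trihybrid cross: AaIiPp × AaIiPp
Each trait segregates independently with a 3:1 phenotypic ratio, so each gene contributes 3/4 (dominant) or 1/4 (recessive).
Target: terminal (flower position), inflated (pod shape), purple (flower color)
Probability = product of independent per-trait probabilities
= 1/4 × 3/4 × 3/4 = 9/64
Expected count = 9/64 × 64 = 9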